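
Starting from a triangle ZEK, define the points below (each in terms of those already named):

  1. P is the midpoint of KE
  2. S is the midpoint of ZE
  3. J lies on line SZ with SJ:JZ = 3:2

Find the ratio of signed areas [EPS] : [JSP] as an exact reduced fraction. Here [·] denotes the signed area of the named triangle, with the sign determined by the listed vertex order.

[EPS]:[JSP] = 5/3

Work in coordinates with Z = (0, 0), E = (1, 0), K = (0, 1).
1. P is the midpoint of KE ⇒ P = (1/2, 1/2)
2. S is the midpoint of ZE ⇒ S = (1/2, 0)
3. J lies on line SZ with SJ:JZ = 3:2 ⇒ J = (1/5, 0)
2·[EPS] = 1/4, 2·[JSP] = 3/20
[EPS]:[JSP] = 1/4:3/20 = 5/3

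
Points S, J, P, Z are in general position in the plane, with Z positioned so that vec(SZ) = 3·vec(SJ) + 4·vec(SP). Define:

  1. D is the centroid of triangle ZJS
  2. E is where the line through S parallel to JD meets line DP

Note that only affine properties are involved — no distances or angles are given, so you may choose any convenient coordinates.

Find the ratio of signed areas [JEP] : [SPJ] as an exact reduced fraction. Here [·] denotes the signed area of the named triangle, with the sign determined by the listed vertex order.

Assign S = (0, 0), J = (1, 0), P = (0, 1), Z = (3, 4) — the answer is frame-independent, so this choice is without loss of generality.
1. D is the centroid of triangle ZJS ⇒ D = (4/3, 4/3)
2. E is where the line through S parallel to JD meets line DP ⇒ E = (4/15, 16/15)
2·[JEP] = 1/3, 2·[SPJ] = -1
[JEP]:[SPJ] = 1/3:-1 = -1/3

[JEP]:[SPJ] = -1/3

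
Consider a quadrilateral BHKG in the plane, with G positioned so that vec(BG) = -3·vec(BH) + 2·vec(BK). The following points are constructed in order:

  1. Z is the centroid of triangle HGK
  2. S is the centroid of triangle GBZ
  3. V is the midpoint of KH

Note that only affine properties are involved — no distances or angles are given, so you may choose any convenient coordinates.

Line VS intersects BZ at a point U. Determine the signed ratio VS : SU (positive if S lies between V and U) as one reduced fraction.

VS:SU = -5/2

Work in coordinates with B = (0, 0), H = (1, 0), K = (0, 1), G = (-3, 2).
1. Z is the centroid of triangle HGK ⇒ Z = (-2/3, 1)
2. S is the centroid of triangle GBZ ⇒ S = (-11/9, 1)
3. V is the midpoint of KH ⇒ V = (1/2, 1/2)
line VS meets BZ at U = (-8/15, 4/5)
S = V + t·(U−V) with t = 5/3, so VS:SU = 5/3:-2/3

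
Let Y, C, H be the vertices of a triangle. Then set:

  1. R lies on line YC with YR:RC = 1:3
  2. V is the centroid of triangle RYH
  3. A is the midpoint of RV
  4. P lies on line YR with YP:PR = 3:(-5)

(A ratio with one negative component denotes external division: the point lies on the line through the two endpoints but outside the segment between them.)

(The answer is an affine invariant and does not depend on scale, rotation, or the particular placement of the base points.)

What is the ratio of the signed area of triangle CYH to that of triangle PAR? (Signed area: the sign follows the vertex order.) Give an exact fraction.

Set Y = (0, 0), C = (1, 0), H = (0, 1); any affine frame gives the same invariant.
1. R lies on line YC with YR:RC = 1:3 ⇒ R = (1/4, 0)
2. V is the centroid of triangle RYH ⇒ V = (1/12, 1/3)
3. A is the midpoint of RV ⇒ A = (1/6, 1/6)
4. P lies on line YR with YP:PR = 3:(-5) ⇒ P = (-3/8, 0)
2·[CYH] = -1, 2·[PAR] = -5/48
[CYH]:[PAR] = -1:-5/48 = 48/5

[CYH]:[PAR] = 48/5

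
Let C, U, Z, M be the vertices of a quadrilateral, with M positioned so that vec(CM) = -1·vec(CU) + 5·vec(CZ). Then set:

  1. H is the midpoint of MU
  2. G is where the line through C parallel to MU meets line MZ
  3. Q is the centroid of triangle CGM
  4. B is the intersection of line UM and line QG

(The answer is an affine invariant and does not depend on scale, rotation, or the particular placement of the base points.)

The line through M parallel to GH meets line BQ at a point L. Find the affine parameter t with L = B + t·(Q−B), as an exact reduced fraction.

t = 3/5

Work in coordinates with C = (0, 0), U = (1, 0), Z = (0, 1), M = (-1, 5).
1. H is the midpoint of MU ⇒ H = (0, 5/2)
2. G is where the line through C parallel to MU meets line MZ ⇒ G = (2/3, -5/3)
3. Q is the centroid of triangle CGM ⇒ Q = (-1/9, 10/9)
4. B is the intersection of line UM and line QG ⇒ B = (-5/3, 20/3)
through M parallel to GH: direction (-2/3, 25/6); meets BQ at L = (-11/15, 10/3)
L = B + t·(Q−B) with t = 3/5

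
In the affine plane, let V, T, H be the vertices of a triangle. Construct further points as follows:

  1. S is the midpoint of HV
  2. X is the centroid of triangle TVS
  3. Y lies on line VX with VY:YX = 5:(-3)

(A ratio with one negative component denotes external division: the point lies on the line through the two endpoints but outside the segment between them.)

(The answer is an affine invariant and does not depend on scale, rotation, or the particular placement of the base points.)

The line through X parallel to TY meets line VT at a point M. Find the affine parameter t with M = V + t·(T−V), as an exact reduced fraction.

Work in coordinates with V = (0, 0), T = (1, 0), H = (0, 1).
1. S is the midpoint of HV ⇒ S = (0, 1/2)
2. X is the centroid of triangle TVS ⇒ X = (1/3, 1/6)
3. Y lies on line VX with VY:YX = 5:(-3) ⇒ Y = (5/6, 5/12)
through X parallel to TY: direction (-1/6, 5/12); meets VT at M = (2/5, 0)
M = V + t·(T−V) with t = 2/5

t = 2/5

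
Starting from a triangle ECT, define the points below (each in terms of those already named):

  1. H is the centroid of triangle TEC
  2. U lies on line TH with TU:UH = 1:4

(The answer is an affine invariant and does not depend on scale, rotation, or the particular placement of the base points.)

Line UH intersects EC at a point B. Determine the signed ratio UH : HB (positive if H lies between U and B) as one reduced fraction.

UH:HB = 8/5

Work in coordinates with E = (0, 0), C = (1, 0), T = (0, 1).
1. H is the centroid of triangle TEC ⇒ H = (1/3, 1/3)
2. U lies on line TH with TU:UH = 1:4 ⇒ U = (1/15, 13/15)
line UH meets EC at B = (1/2, 0)
H = U + t·(B−U) with t = 8/13, so UH:HB = 8/13:5/13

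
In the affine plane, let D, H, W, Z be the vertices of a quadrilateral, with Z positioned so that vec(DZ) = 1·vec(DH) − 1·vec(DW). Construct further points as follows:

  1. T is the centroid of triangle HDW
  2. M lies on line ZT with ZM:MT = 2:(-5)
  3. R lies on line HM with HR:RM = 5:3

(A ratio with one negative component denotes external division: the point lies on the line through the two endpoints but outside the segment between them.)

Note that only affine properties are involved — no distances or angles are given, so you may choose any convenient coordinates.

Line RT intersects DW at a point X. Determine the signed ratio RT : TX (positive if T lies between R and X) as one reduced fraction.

RT:TX = 17/6

Choose coordinates D = (0, 0), H = (1, 0), W = (0, 1), Z = (1, -1).
1. T is the centroid of triangle HDW ⇒ T = (1/3, 1/3)
2. M lies on line ZT with ZM:MT = 2:(-5) ⇒ M = (13/9, -17/9)
3. R lies on line HM with HR:RM = 5:3 ⇒ R = (23/18, -85/72)
line RT meets DW at X = (0, 59/68)
T = R + t·(X−R) with t = 17/23, so RT:TX = 17/23:6/23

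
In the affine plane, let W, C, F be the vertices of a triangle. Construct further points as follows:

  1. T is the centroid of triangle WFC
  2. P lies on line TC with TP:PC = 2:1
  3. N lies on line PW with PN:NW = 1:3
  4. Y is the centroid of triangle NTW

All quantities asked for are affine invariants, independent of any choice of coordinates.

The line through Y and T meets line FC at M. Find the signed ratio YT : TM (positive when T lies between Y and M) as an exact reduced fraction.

YT:TM = 2/3

Set W = (0, 0), C = (1, 0), F = (0, 1); any affine frame gives the same invariant.
1. T is the centroid of triangle WFC ⇒ T = (1/3, 1/3)
2. P lies on line TC with TP:PC = 2:1 ⇒ P = (7/9, 1/9)
3. N lies on line PW with PN:NW = 1:3 ⇒ N = (7/12, 1/12)
4. Y is the centroid of triangle NTW ⇒ Y = (11/36, 5/36)
line YT meets FC at M = (3/8, 5/8)
T = Y + t·(M−Y) with t = 2/5, so YT:TM = 2/5:3/5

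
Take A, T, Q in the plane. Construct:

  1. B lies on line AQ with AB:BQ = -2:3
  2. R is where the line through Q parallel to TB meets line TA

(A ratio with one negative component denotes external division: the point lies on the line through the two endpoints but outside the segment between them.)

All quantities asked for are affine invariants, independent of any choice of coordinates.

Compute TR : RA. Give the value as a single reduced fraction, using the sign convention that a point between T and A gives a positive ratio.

TR:RA = -3

Assign A = (0, 0), T = (1, 0), Q = (0, 1) — the answer is frame-independent, so this choice is without loss of generality.
1. B lies on line AQ with AB:BQ = -2:3 ⇒ B = (0, -2)
2. R is where the line through Q parallel to TB meets line TA ⇒ R = (-1/2, 0)
R = T + t·(A−T) with t = 3/2, so TR:RA = t:(1−t) = 3/2:-1/2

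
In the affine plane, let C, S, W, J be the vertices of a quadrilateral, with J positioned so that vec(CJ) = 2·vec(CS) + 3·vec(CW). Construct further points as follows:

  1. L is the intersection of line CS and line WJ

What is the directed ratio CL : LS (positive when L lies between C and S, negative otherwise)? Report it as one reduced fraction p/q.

Work in coordinates with C = (0, 0), S = (1, 0), W = (0, 1), J = (2, 3).
1. L is the intersection of line CS and line WJ ⇒ L = (-1, 0)
L = C + t·(S−C) with t = -1, so CL:LS = t:(1−t) = -1:2

CL:LS = -1/2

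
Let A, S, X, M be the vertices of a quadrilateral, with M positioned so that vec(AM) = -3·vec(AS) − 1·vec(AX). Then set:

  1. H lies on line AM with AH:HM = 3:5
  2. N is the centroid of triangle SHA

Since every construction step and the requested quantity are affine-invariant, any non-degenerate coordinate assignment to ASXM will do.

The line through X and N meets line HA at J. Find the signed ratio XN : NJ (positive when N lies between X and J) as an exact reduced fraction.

XN:NJ = -10

Work in coordinates with A = (0, 0), S = (1, 0), X = (0, 1), M = (-3, -1).
1. H lies on line AM with AH:HM = 3:5 ⇒ H = (-9/8, -3/8)
2. N is the centroid of triangle SHA ⇒ N = (-1/24, -1/8)
line XN meets HA at J = (-3/80, -1/80)
N = X + t·(J−X) with t = 10/9, so XN:NJ = 10/9:-1/9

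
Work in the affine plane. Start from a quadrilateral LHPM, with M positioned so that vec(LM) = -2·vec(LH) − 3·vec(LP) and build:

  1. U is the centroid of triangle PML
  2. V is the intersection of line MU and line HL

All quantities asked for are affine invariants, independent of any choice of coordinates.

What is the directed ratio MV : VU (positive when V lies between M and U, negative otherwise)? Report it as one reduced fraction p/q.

MV:VU = -9/2

Choose coordinates L = (0, 0), H = (1, 0), P = (0, 1), M = (-2, -3).
1. U is the centroid of triangle PML ⇒ U = (-2/3, -2/3)
2. V is the intersection of line MU and line HL ⇒ V = (-2/7, 0)
V = M + t·(U−M) with t = 9/7, so MV:VU = t:(1−t) = 9/7:-2/7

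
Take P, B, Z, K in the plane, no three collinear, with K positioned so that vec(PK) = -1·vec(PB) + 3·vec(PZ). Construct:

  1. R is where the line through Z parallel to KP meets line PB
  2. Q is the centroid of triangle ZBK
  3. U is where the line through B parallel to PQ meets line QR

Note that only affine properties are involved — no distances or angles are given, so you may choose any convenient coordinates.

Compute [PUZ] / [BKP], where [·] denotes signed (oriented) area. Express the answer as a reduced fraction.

Work in coordinates with P = (0, 0), B = (1, 0), Z = (0, 1), K = (-1, 3).
1. R is where the line through Z parallel to KP meets line PB ⇒ R = (1/3, 0)
2. Q is the centroid of triangle ZBK ⇒ Q = (0, 4/3)
3. U is where the line through B parallel to PQ meets line QR ⇒ U = (1, -8/3)
2·[PUZ] = 1, 2·[BKP] = 3
[PUZ]:[BKP] = 1:3 = 1/3

[PUZ]:[BKP] = 1/3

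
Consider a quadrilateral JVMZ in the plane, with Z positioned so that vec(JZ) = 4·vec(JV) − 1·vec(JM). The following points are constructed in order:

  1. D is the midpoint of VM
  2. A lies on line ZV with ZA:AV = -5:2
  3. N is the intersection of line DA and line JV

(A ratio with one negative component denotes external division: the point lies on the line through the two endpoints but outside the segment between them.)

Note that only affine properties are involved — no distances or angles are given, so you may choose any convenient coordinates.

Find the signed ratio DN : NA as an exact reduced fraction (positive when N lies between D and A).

Work in coordinates with J = (0, 0), V = (1, 0), M = (0, 1), Z = (4, -1).
1. D is the midpoint of VM ⇒ D = (1/2, 1/2)
2. A lies on line ZV with ZA:AV = -5:2 ⇒ A = (-1, 2/3)
3. N is the intersection of line DA and line JV ⇒ N = (5, 0)
N = D + t·(A−D) with t = -3, so DN:NA = t:(1−t) = -3:4

DN:NA = -3/4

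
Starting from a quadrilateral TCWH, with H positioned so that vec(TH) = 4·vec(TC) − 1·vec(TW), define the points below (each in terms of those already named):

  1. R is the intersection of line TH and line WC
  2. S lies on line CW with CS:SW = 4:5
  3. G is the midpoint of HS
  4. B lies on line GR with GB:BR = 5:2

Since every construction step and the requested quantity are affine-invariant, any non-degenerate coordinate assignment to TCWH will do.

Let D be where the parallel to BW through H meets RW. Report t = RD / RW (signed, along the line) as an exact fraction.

t = 77/12

Choose coordinates T = (0, 0), C = (1, 0), W = (0, 1), H = (4, -1).
1. R is the intersection of line TH and line WC ⇒ R = (4/3, -1/3)
2. S lies on line CW with CS:SW = 4:5 ⇒ S = (5/9, 4/9)
3. G is the midpoint of HS ⇒ G = (41/18, -5/18)
4. B lies on line GR with GB:BR = 5:2 ⇒ B = (101/63, -20/63)
through H parallel to BW: direction (-101/63, 83/63); meets RW at D = (-65/9, 74/9)
D = R + t·(W−R) with t = 77/12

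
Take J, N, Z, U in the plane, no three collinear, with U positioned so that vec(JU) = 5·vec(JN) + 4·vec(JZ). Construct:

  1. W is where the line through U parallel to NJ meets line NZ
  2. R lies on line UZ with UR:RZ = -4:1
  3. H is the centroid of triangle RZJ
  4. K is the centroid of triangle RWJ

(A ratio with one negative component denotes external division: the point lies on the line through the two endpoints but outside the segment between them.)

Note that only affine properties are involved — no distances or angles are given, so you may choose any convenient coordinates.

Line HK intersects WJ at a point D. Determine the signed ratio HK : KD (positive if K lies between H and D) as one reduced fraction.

Assign J = (0, 0), N = (1, 0), Z = (0, 1), U = (5, 4) — the answer is frame-independent, so this choice is without loss of generality.
1. W is where the line through U parallel to NJ meets line NZ ⇒ W = (-3, 4)
2. R lies on line UZ with UR:RZ = -4:1 ⇒ R = (-5/3, 0)
3. H is the centroid of triangle RZJ ⇒ H = (-5/9, 1/3)
4. K is the centroid of triangle RWJ ⇒ K = (-14/9, 4/3)
line HK meets WJ at D = (2/3, -8/9)
K = H + t·(D−H) with t = -9/11, so HK:KD = -9/11:20/11

HK:KD = -9/20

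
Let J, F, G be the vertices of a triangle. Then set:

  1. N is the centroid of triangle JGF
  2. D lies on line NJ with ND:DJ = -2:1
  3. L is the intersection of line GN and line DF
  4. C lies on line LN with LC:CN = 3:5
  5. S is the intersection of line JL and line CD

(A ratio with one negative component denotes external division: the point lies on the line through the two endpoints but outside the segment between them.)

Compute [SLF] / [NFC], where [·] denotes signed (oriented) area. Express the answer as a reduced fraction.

Set J = (0, 0), F = (1, 0), G = (0, 1); any affine frame gives the same invariant.
1. N is the centroid of triangle JGF ⇒ N = (1/3, 1/3)
2. D lies on line NJ with ND:DJ = -2:1 ⇒ D = (-1/3, -1/3)
3. L is the intersection of line GN and line DF ⇒ L = (5/9, -1/9)
4. C lies on line LN with LC:CN = 3:5 ⇒ C = (17/36, 1/18)
5. S is the intersection of line JL and line CD ⇒ S = (25/99, -5/99)
2·[SLF] = 2/33, 2·[NFC] = -5/36
[SLF]:[NFC] = 2/33:-5/36 = -24/55

[SLF]:[NFC] = -24/55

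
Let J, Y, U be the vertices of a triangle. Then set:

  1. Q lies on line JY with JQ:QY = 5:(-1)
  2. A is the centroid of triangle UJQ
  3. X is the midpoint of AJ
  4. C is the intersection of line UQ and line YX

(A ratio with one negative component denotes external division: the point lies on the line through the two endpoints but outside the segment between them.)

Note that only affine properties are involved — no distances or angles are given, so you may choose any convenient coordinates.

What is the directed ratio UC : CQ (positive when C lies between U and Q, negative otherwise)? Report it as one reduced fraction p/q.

UC:CQ = -15

Work in coordinates with J = (0, 0), Y = (1, 0), U = (0, 1).
1. Q lies on line JY with JQ:QY = 5:(-1) ⇒ Q = (5/4, 0)
2. A is the centroid of triangle UJQ ⇒ A = (5/12, 1/3)
3. X is the midpoint of AJ ⇒ X = (5/24, 1/6)
4. C is the intersection of line UQ and line YX ⇒ C = (75/56, -1/14)
C = U + t·(Q−U) with t = 15/14, so UC:CQ = t:(1−t) = 15/14:-1/14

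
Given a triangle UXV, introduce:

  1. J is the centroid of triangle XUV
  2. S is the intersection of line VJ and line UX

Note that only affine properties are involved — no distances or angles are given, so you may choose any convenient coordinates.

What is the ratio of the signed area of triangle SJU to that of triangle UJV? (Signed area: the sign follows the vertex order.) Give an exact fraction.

Work in coordinates with U = (0, 0), X = (1, 0), V = (0, 1).
1. J is the centroid of triangle XUV ⇒ J = (1/3, 1/3)
2. S is the intersection of line VJ and line UX ⇒ S = (1/2, 0)
2·[SJU] = 1/6, 2·[UJV] = 1/3
[SJU]:[UJV] = 1/6:1/3 = 1/2

[SJU]:[UJV] = 1/2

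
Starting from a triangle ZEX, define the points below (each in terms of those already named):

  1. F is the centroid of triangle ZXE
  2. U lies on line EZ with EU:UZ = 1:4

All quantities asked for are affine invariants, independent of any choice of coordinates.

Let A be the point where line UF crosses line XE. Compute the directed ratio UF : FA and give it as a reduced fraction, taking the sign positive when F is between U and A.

UF:FA = -2/5

Work in coordinates with Z = (0, 0), E = (1, 0), X = (0, 1).
1. F is the centroid of triangle ZXE ⇒ F = (1/3, 1/3)
2. U lies on line EZ with EU:UZ = 1:4 ⇒ U = (4/5, 0)
line UF meets XE at A = (3/2, -1/2)
F = U + t·(A−U) with t = -2/3, so UF:FA = -2/3:5/3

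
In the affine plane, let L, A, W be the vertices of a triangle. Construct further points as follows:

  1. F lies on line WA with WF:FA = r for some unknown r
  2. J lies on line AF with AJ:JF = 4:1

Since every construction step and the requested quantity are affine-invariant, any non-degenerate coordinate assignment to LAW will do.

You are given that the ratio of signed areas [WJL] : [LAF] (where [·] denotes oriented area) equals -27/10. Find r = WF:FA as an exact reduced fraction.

Work in coordinates with L = (0, 0), A = (1, 0), W = (0, 1).
1. With WF:FA = r, write λ = r/(r+1) so F = W + λ·(A−W); F is affine-linear in λ
2. J lies on line AF with AJ:JF = 4:1 ⇒ J is an affine combination of earlier points and hence also affine-linear in λ
Every point depending on F is an affine combination of F and λ-independent points, so each such coordinate is linear in λ; the λ² term in each signed area is a multiple of (A−W)×(A−W) = 0, so 2·[WJL] and 2·[LAF] are each linear in λ. Evaluating at λ=0 and λ=1:
  2·[WJL] = -4/5·λ − 1/5,   2·[LAF] = −λ + 1
So [WJL]:[LAF] = (-4/5·λ − 1/5) / (−λ + 1). Setting this equal to -27/10:
  -4/5·λ − 1/5 = -27/10·(−λ + 1)  ⇒  λ = 5/7
Then r = λ/(1−λ) = (5/7)/(2/7) = 5/2. Check: with r = 5/2, F = (5/7, 2/7) and [WJL]:[LAF] = -27/10 as required.

r = 5/2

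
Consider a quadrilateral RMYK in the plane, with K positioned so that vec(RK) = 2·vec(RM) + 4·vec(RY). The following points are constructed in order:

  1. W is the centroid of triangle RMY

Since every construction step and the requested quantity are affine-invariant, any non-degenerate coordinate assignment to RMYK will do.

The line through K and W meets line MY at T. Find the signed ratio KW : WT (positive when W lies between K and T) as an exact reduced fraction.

KW:WT = -16

Work in coordinates with R = (0, 0), M = (1, 0), Y = (0, 1), K = (2, 4).
1. W is the centroid of triangle RMY ⇒ W = (1/3, 1/3)
line KW meets MY at T = (7/16, 9/16)
W = K + t·(T−K) with t = 16/15, so KW:WT = 16/15:-1/15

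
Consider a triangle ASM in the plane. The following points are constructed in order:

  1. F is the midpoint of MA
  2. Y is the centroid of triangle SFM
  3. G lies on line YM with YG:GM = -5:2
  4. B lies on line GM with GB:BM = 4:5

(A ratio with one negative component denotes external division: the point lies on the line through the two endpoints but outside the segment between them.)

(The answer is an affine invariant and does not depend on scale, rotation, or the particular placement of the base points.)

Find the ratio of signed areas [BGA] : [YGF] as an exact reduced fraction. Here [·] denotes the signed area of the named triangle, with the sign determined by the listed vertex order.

[BGA]:[YGF] = 16/45

Assign A = (0, 0), S = (1, 0), M = (0, 1) — the answer is frame-independent, so this choice is without loss of generality.
1. F is the midpoint of MA ⇒ F = (0, 1/2)
2. Y is the centroid of triangle SFM ⇒ Y = (1/3, 1/2)
3. G lies on line YM with YG:GM = -5:2 ⇒ G = (-2/9, 4/3)
4. B lies on line GM with GB:BM = 4:5 ⇒ B = (-10/81, 32/27)
2·[BGA] = 8/81, 2·[YGF] = 5/18
[BGA]:[YGF] = 8/81:5/18 = 16/45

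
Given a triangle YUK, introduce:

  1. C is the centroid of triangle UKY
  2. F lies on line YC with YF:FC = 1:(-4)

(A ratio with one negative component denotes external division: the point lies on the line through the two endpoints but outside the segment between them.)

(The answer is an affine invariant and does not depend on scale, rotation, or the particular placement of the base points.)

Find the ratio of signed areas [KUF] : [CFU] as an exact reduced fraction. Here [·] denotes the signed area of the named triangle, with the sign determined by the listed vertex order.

Set Y = (0, 0), U = (1, 0), K = (0, 1); any affine frame gives the same invariant.
1. C is the centroid of triangle UKY ⇒ C = (1/3, 1/3)
2. F lies on line YC with YF:FC = 1:(-4) ⇒ F = (-1/9, -1/9)
2·[KUF] = -11/9, 2·[CFU] = 4/9
[KUF]:[CFU] = -11/9:4/9 = -11/4

[KUF]:[CFU] = -11/4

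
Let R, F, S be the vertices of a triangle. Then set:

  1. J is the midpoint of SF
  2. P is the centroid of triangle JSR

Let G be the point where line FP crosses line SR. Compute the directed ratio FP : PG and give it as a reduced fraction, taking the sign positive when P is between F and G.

Work in coordinates with R = (0, 0), F = (1, 0), S = (0, 1).
1. J is the midpoint of SF ⇒ J = (1/2, 1/2)
2. P is the centroid of triangle JSR ⇒ P = (1/6, 1/2)
line FP meets SR at G = (0, 3/5)
P = F + t·(G−F) with t = 5/6, so FP:PG = 5/6:1/6

FP:PG = 5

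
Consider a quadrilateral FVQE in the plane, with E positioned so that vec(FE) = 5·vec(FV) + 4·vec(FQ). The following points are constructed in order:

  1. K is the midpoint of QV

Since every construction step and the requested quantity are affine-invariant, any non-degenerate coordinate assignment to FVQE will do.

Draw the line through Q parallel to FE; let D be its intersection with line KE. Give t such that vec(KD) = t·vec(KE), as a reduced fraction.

t = -9

Assign F = (0, 0), V = (1, 0), Q = (0, 1), E = (5, 4) — the answer is frame-independent, so this choice is without loss of generality.
1. K is the midpoint of QV ⇒ K = (1/2, 1/2)
through Q parallel to FE: direction (5, 4); meets KE at D = (-40, -31)
D = K + t·(E−K) with t = -9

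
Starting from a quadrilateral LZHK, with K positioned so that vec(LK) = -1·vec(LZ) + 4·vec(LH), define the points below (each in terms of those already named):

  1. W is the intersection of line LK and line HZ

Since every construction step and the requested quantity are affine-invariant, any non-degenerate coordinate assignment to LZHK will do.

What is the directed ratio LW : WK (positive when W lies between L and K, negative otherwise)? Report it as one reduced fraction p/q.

LW:WK = 1/2

Assign L = (0, 0), Z = (1, 0), H = (0, 1), K = (-1, 4) — the answer is frame-independent, so this choice is without loss of generality.
1. W is the intersection of line LK and line HZ ⇒ W = (-1/3, 4/3)
W = L + t·(K−L) with t = 1/3, so LW:WK = t:(1−t) = 1/3:2/3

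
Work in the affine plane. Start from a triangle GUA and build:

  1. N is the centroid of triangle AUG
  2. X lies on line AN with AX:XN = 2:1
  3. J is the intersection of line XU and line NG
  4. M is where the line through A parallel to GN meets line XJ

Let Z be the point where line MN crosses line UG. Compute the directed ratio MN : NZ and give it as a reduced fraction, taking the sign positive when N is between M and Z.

MN:NZ = 3/2

Assign G = (0, 0), U = (1, 0), A = (0, 1) — the answer is frame-independent, so this choice is without loss of generality.
1. N is the centroid of triangle AUG ⇒ N = (1/3, 1/3)
2. X lies on line AN with AX:XN = 2:1 ⇒ X = (2/9, 5/9)
3. J is the intersection of line XU and line NG ⇒ J = (5/12, 5/12)
4. M is where the line through A parallel to GN meets line XJ ⇒ M = (-1/6, 5/6)
line MN meets UG at Z = (2/3, 0)
N = M + t·(Z−M) with t = 3/5, so MN:NZ = 3/5:2/5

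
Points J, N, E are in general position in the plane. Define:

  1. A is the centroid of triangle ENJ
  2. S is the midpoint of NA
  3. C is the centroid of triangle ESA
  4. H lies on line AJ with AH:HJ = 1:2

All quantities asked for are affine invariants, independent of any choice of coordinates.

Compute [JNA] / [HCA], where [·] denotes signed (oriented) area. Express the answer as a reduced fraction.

[JNA]:[HCA] = -18

Choose coordinates J = (0, 0), N = (1, 0), E = (0, 1).
1. A is the centroid of triangle ENJ ⇒ A = (1/3, 1/3)
2. S is the midpoint of NA ⇒ S = (2/3, 1/6)
3. C is the centroid of triangle ESA ⇒ C = (1/3, 1/2)
4. H lies on line AJ with AH:HJ = 1:2 ⇒ H = (2/9, 2/9)
2·[JNA] = 1/3, 2·[HCA] = -1/54
[JNA]:[HCA] = 1/3:-1/54 = -18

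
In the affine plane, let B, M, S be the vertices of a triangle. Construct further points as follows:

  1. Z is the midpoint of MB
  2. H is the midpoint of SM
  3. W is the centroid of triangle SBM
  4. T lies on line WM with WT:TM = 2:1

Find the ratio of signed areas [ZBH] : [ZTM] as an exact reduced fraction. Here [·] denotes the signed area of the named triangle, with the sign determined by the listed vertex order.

[ZBH]:[ZTM] = 9/2

Assign B = (0, 0), M = (1, 0), S = (0, 1) — the answer is frame-independent, so this choice is without loss of generality.
1. Z is the midpoint of MB ⇒ Z = (1/2, 0)
2. H is the midpoint of SM ⇒ H = (1/2, 1/2)
3. W is the centroid of triangle SBM ⇒ W = (1/3, 1/3)
4. T lies on line WM with WT:TM = 2:1 ⇒ T = (7/9, 1/9)
2·[ZBH] = -1/4, 2·[ZTM] = -1/18
[ZBH]:[ZTM] = -1/4:-1/18 = 9/2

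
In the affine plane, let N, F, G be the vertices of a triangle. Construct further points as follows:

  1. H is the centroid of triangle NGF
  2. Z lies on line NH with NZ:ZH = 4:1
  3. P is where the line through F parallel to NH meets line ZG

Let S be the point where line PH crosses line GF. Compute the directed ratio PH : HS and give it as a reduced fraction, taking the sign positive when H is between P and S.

PH:HS = 9/5

Work in coordinates with N = (0, 0), F = (1, 0), G = (0, 1).
1. H is the centroid of triangle NGF ⇒ H = (1/3, 1/3)
2. Z lies on line NH with NZ:ZH = 4:1 ⇒ Z = (4/15, 4/15)
3. P is where the line through F parallel to NH meets line ZG ⇒ P = (8/15, -7/15)
line PH meets GF at S = (2/9, 7/9)
H = P + t·(S−P) with t = 9/14, so PH:HS = 9/14:5/14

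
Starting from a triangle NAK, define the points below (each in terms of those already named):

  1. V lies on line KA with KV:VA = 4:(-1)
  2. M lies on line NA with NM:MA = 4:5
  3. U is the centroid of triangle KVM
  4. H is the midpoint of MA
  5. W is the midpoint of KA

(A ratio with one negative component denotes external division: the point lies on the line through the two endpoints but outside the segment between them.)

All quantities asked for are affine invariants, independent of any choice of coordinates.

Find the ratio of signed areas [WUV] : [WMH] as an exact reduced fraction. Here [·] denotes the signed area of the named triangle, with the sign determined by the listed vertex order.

[WUV]:[WMH] = 10/9

Set N = (0, 0), A = (1, 0), K = (0, 1); any affine frame gives the same invariant.
1. V lies on line KA with KV:VA = 4:(-1) ⇒ V = (4/3, -1/3)
2. M lies on line NA with NM:MA = 4:5 ⇒ M = (4/9, 0)
3. U is the centroid of triangle KVM ⇒ U = (16/27, 2/9)
4. H is the midpoint of MA ⇒ H = (13/18, 0)
5. W is the midpoint of KA ⇒ W = (1/2, 1/2)
2·[WUV] = 25/162, 2·[WMH] = 5/36
[WUV]:[WMH] = 25/162:5/36 = 10/9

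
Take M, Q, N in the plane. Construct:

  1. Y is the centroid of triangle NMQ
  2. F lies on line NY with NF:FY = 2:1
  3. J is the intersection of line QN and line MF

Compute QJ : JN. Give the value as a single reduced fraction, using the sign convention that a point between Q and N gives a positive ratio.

Choose coordinates M = (0, 0), Q = (1, 0), N = (0, 1).
1. Y is the centroid of triangle NMQ ⇒ Y = (1/3, 1/3)
2. F lies on line NY with NF:FY = 2:1 ⇒ F = (2/9, 5/9)
3. J is the intersection of line QN and line MF ⇒ J = (2/7, 5/7)
J = Q + t·(N−Q) with t = 5/7, so QJ:JN = t:(1−t) = 5/7:2/7

QJ:JN = 5/2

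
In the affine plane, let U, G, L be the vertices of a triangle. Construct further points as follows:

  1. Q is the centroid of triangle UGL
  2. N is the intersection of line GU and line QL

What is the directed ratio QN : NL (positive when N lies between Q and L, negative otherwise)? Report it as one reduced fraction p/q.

QN:NL = -1/3

Set U = (0, 0), G = (1, 0), L = (0, 1); any affine frame gives the same invariant.
1. Q is the centroid of triangle UGL ⇒ Q = (1/3, 1/3)
2. N is the intersection of line GU and line QL ⇒ N = (1/2, 0)
N = Q + t·(L−Q) with t = -1/2, so QN:NL = t:(1−t) = -1/2:3/2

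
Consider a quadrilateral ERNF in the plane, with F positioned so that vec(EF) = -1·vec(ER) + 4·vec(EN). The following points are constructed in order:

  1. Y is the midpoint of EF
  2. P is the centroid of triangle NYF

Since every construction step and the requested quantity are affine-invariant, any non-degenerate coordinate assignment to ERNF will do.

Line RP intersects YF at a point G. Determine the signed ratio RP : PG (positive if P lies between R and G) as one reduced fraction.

Set E = (0, 0), R = (1, 0), N = (0, 1), F = (-1, 4); any affine frame gives the same invariant.
1. Y is the midpoint of EF ⇒ Y = (-1/2, 2)
2. P is the centroid of triangle NYF ⇒ P = (-1/2, 7/3)
line RP meets YF at G = (-7/11, 28/11)
P = R + t·(G−R) with t = 11/12, so RP:PG = 11/12:1/12

RP:PG = 11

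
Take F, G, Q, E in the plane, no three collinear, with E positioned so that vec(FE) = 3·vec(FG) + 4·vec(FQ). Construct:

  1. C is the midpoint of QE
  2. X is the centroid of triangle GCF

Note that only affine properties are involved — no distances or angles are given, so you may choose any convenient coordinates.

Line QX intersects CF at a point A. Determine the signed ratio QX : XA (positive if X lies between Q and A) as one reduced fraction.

QX:XA = -14/5

Work in coordinates with F = (0, 0), G = (1, 0), Q = (0, 1), E = (3, 4).
1. C is the midpoint of QE ⇒ C = (3/2, 5/2)
2. X is the centroid of triangle GCF ⇒ X = (5/6, 5/6)
line QX meets CF at A = (15/28, 25/28)
X = Q + t·(A−Q) with t = 14/9, so QX:XA = 14/9:-5/9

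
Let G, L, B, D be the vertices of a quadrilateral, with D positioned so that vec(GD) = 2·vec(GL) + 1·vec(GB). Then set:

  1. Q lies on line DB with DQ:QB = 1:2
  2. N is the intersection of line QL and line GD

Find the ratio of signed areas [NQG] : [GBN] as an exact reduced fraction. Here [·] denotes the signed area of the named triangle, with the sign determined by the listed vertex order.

Set G = (0, 0), L = (1, 0), B = (0, 1), D = (2, 1); any affine frame gives the same invariant.
1. Q lies on line DB with DQ:QB = 1:2 ⇒ Q = (4/3, 1)
2. N is the intersection of line QL and line GD ⇒ N = (6/5, 3/5)
2·[NQG] = 2/5, 2·[GBN] = -6/5
[NQG]:[GBN] = 2/5:-6/5 = -1/3

[NQG]:[GBN] = -1/3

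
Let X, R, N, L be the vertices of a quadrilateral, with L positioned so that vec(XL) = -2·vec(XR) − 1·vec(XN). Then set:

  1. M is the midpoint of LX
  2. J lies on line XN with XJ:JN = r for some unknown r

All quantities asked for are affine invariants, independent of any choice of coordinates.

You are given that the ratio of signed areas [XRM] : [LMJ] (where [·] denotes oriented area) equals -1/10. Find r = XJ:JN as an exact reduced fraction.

r = -5/4

Work in coordinates with X = (0, 0), R = (1, 0), N = (0, 1), L = (-2, -1).
1. M is the midpoint of LX ⇒ M = (-1, -1/2)
2. With XJ:JN = r, write λ = r/(r+1) so J = X + λ·(N−X); J is affine-linear in λ
Every point depending on J is an affine combination of J and λ-independent points, so each such coordinate is linear in λ; the λ² term in each signed area is a multiple of (N−X)×(N−X) = 0, so 2·[XRM] and 2·[LMJ] are each linear in λ. Evaluating at λ=0 and λ=1:
  2·[XRM] = -1/2,   2·[LMJ] = λ
So [XRM]:[LMJ] = (-1/2) / (λ). Setting this equal to -1/10:
  -1/2 = -1/10·(λ)  ⇒  λ = 5
Then r = λ/(1−λ) = (5)/(-4) = -5/4. Check: with r = -5/4, J = (0, 5) and [XRM]:[LMJ] = -1/10 as required.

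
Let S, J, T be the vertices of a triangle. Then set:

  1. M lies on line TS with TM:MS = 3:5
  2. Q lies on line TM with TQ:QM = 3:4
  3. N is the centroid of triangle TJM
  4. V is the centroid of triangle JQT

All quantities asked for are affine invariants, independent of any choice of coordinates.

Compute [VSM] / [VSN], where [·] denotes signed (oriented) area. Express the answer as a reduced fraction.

[VSM]:[VSN] = -35/4

Choose coordinates S = (0, 0), J = (1, 0), T = (0, 1).
1. M lies on line TS with TM:MS = 3:5 ⇒ M = (0, 5/8)
2. Q lies on line TM with TQ:QM = 3:4 ⇒ Q = (0, 47/56)
3. N is the centroid of triangle TJM ⇒ N = (1/3, 13/24)
4. V is the centroid of triangle JQT ⇒ V = (1/3, 103/168)
2·[VSM] = -5/24, 2·[VSN] = 1/42
[VSM]:[VSN] = -5/24:1/42 = -35/4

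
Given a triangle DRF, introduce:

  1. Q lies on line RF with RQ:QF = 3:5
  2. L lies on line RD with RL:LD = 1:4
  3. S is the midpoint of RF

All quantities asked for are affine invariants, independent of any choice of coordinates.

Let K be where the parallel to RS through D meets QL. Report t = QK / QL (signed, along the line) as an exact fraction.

t = 5

Assign D = (0, 0), R = (1, 0), F = (0, 1) — the answer is frame-independent, so this choice is without loss of generality.
1. Q lies on line RF with RQ:QF = 3:5 ⇒ Q = (5/8, 3/8)
2. L lies on line RD with RL:LD = 1:4 ⇒ L = (4/5, 0)
3. S is the midpoint of RF ⇒ S = (1/2, 1/2)
through D parallel to RS: direction (-1/2, 1/2); meets QL at K = (3/2, -3/2)
K = Q + t·(L−Q) with t = 5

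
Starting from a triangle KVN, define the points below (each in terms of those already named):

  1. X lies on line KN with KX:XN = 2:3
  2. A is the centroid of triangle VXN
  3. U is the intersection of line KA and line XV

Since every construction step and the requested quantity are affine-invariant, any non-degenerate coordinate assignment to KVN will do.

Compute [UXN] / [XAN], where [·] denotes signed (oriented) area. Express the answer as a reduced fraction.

[UXN]:[XAN] = -2/3

Choose coordinates K = (0, 0), V = (1, 0), N = (0, 1).
1. X lies on line KN with KX:XN = 2:3 ⇒ X = (0, 2/5)
2. A is the centroid of triangle VXN ⇒ A = (1/3, 7/15)
3. U is the intersection of line KA and line XV ⇒ U = (2/9, 14/45)
2·[UXN] = -2/15, 2·[XAN] = 1/5
[UXN]:[XAN] = -2/15:1/5 = -2/3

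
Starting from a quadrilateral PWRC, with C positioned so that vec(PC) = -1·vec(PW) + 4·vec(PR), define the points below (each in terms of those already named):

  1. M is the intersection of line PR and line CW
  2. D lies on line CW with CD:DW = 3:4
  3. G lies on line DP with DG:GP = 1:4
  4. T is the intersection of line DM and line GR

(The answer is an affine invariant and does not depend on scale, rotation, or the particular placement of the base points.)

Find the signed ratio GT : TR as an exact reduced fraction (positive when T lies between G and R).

Work in coordinates with P = (0, 0), W = (1, 0), R = (0, 1), C = (-1, 4).
1. M is the intersection of line PR and line CW ⇒ M = (0, 2)
2. D lies on line CW with CD:DW = 3:4 ⇒ D = (-1/7, 16/7)
3. G lies on line DP with DG:GP = 1:4 ⇒ G = (-4/35, 64/35)
4. T is the intersection of line DM and line GR ⇒ T = (-4/21, 50/21)
T = G + t·(R−G) with t = -2/3, so GT:TR = t:(1−t) = -2/3:5/3

GT:TR = -2/5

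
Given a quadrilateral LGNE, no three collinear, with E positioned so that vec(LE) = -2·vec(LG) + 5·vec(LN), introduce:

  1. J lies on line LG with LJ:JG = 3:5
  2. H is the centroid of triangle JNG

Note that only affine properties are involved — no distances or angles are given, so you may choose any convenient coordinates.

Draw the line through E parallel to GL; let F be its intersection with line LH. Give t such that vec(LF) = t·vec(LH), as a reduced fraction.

t = 15

Work in coordinates with L = (0, 0), G = (1, 0), N = (0, 1), E = (-2, 5).
1. J lies on line LG with LJ:JG = 3:5 ⇒ J = (3/8, 0)
2. H is the centroid of triangle JNG ⇒ H = (11/24, 1/3)
through E parallel to GL: direction (-1, 0); meets LH at F = (55/8, 5)
F = L + t·(H−L) with t = 15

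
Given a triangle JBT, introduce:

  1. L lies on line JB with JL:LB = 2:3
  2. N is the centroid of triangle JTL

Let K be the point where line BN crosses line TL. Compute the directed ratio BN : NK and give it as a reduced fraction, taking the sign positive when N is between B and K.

Work in coordinates with J = (0, 0), B = (1, 0), T = (0, 1).
1. L lies on line JB with JL:LB = 2:3 ⇒ L = (2/5, 0)
2. N is the centroid of triangle JTL ⇒ N = (2/15, 1/3)
line BN meets TL at K = (16/55, 3/11)
N = B + t·(K−B) with t = 11/9, so BN:NK = 11/9:-2/9

BN:NK = -11/2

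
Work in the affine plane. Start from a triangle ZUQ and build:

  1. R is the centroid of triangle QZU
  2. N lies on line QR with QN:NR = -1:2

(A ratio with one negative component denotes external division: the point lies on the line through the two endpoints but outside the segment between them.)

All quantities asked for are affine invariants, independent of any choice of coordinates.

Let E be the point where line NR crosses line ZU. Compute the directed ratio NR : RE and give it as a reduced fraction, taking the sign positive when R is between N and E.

NR:RE = 4

Set Z = (0, 0), U = (1, 0), Q = (0, 1); any affine frame gives the same invariant.
1. R is the centroid of triangle QZU ⇒ R = (1/3, 1/3)
2. N lies on line QR with QN:NR = -1:2 ⇒ N = (-1/3, 5/3)
line NR meets ZU at E = (1/2, 0)
R = N + t·(E−N) with t = 4/5, so NR:RE = 4/5:1/5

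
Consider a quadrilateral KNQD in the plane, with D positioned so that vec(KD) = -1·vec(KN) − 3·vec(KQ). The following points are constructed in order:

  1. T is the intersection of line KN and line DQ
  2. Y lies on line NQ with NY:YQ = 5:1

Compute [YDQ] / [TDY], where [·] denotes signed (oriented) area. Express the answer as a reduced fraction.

[YDQ]:[TDY] = -4/3

Set K = (0, 0), N = (1, 0), Q = (0, 1), D = (-1, -3); any affine frame gives the same invariant.
1. T is the intersection of line KN and line DQ ⇒ T = (-1/4, 0)
2. Y lies on line NQ with NY:YQ = 5:1 ⇒ Y = (1/6, 5/6)
2·[YDQ] = -5/6, 2·[TDY] = 5/8
[YDQ]:[TDY] = -5/6:5/8 = -4/3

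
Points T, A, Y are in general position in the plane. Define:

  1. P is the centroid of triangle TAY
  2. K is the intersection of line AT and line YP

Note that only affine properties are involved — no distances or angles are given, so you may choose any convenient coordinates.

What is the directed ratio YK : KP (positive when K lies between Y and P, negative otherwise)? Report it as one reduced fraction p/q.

YK:KP = -3

Set T = (0, 0), A = (1, 0), Y = (0, 1); any affine frame gives the same invariant.
1. P is the centroid of triangle TAY ⇒ P = (1/3, 1/3)
2. K is the intersection of line AT and line YP ⇒ K = (1/2, 0)
K = Y + t·(P−Y) with t = 3/2, so YK:KP = t:(1−t) = 3/2:-1/2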